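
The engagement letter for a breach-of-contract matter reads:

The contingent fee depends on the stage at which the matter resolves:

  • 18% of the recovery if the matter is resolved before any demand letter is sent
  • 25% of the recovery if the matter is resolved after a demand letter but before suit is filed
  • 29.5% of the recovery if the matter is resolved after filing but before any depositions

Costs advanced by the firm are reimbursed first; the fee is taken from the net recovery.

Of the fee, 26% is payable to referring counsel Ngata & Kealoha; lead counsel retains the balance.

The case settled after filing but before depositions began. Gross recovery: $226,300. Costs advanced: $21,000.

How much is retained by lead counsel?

Fee base (net of costs): $226,300 − $21,000 = $205,300
The matter settled after filing but before depositions began, so the 29.5% rate applies.
$205,300 × 29.5% = $60,563.50
Referral share: 26% of $60,563.50 = $15,746.51; lead counsel retains $60,563.50 − $15,746.51 = $44,816.99.

$44,816.99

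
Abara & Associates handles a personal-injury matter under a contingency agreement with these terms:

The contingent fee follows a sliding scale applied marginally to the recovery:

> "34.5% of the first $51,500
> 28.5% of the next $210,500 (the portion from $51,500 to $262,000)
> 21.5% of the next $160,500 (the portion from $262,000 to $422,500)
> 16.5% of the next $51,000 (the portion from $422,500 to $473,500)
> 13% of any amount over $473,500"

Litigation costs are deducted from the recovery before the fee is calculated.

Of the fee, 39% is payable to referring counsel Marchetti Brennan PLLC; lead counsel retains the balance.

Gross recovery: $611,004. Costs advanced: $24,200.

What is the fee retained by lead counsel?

$82,601.33

Fee base (net of costs): $611,004 − $24,200 = $586,804
First $51,500 at 34.5% = $17,767.50
Next $210,500 at 28.5% = $59,992.50
Next $160,500 at 21.5% = $34,507.50
Next $51,000 at 16.5% = $8,415.00
Remaining $113,304 at 13% = $14,729.52
Fee: $17,767.50 + $59,992.50 + $34,507.50 + $8,415.00 + $14,729.52 = $135,412.02
Referral share: 39% of $135,412.02 = $52,810.69; lead counsel retains $135,412.02 − $52,810.69 = $82,601.33.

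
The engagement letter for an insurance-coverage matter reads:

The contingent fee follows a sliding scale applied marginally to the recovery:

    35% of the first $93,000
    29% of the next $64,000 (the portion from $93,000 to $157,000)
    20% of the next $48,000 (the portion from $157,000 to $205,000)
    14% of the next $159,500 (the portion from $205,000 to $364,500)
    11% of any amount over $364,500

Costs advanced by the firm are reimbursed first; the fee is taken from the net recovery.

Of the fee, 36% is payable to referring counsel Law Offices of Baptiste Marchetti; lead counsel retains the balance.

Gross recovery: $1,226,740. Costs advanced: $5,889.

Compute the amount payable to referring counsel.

Fee base (net of costs): $1,226,740 − $5,889 = $1,220,851
First $93,000 at 35% = $32,550.00
Next $64,000 at 29% = $18,560.00
Next $48,000 at 20% = $9,600.00
Next $159,500 at 14% = $22,330.00
Remaining $856,351 at 11% = $94,198.61
Fee: $32,550.00 + $18,560.00 + $9,600.00 + $22,330.00 + $94,198.61 = $177,238.61
Referral share: 36% of $177,238.61 = $63,805.90; lead counsel retains $177,238.61 − $63,805.90 = $113,432.71.

$63,805.90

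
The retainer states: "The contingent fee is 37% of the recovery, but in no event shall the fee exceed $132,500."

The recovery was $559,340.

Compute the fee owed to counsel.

37% of $559,340 = $206,955.80
That exceeds the $132,500 cap, so the fee is capped at $132,500.

$132,500.00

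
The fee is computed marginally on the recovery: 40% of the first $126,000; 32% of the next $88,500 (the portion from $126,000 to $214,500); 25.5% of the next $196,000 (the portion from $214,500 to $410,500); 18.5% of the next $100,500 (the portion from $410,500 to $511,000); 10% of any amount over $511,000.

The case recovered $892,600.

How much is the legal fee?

$185,452.50

First $126,000 at 40% = $50,400.00
Next $88,500 at 32% = $28,320.00
Next $196,000 at 25.5% = $49,980.00
Next $100,500 at 18.5% = $18,592.50
Remaining $381,600 at 10% = $38,160.00
Fee: $50,400.00 + $28,320.00 + $49,980.00 + $18,592.50 + $38,160.00 = $185,452.50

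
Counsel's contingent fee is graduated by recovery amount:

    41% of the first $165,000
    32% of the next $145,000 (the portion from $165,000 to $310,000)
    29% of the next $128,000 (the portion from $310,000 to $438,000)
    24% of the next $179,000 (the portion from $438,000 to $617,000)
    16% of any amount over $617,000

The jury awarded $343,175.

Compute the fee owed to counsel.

$123,670.75

First $165,000 at 41% = $67,650.00
Next $145,000 at 32% = $46,400.00
Remaining $33,175 at 29% = $9,620.75
Fee: $67,650.00 + $46,400.00 + $9,620.75 = $123,670.75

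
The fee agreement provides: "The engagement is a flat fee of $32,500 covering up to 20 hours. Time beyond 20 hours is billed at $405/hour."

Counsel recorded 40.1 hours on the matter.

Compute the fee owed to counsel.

Flat fee: $32,500.00
Excess hours: 40.1 − 20 = 20.1
Overrun: 20.1 × $405 = $8,140.50
Total: $32,500.00 + $8,140.50 = $40,640.50

$40,640.50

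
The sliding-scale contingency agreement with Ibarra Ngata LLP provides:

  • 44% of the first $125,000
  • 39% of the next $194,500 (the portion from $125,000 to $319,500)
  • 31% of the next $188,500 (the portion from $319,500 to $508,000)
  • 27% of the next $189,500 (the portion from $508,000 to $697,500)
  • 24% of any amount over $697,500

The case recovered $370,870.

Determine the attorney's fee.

$146,779.70

First $125,000 at 44% = $55,000.00
Next $194,500 at 39% = $75,855.00
Remaining $51,370 at 31% = $15,924.70
Fee: $55,000.00 + $75,855.00 + $15,924.70 = $146,779.70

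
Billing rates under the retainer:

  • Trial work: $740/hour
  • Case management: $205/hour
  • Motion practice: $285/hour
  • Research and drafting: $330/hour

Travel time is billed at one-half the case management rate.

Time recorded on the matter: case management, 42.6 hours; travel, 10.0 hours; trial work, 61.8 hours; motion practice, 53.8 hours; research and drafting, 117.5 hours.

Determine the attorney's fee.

$109,598.00

Trial work: 61.8 × $740 = $45,732.00
Case management: 42.6 × $205 = $8,733.00
Motion practice: 53.8 × $285 = $15,333.00
Research and drafting: 117.5 × $330 = $38,775.00
Subtotal: $45,732.00 + $8,733.00 + $15,333.00 + $38,775.00 = $108,573.00
Travel: 10.0 × ($205 ÷ 2) = 10.0 × $102.50 = $1,025.00
Total: $108,573.00 + $1,025.00 = $109,598.00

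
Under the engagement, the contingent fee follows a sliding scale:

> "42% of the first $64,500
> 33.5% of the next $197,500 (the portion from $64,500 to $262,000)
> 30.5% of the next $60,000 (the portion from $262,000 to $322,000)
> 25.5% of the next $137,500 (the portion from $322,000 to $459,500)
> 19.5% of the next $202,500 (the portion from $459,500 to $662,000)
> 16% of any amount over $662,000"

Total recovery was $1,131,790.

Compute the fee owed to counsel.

$261,268.90

First $64,500 at 42% = $27,090.00
Next $197,500 at 33.5% = $66,162.50
Next $60,000 at 30.5% = $18,300.00
Next $137,500 at 25.5% = $35,062.50
Next $202,500 at 19.5% = $39,487.50
Remaining $469,790 at 16% = $75,166.40
Fee: $27,090.00 + $66,162.50 + $18,300.00 + $35,062.50 + $39,487.50 + $75,166.40 = $261,268.90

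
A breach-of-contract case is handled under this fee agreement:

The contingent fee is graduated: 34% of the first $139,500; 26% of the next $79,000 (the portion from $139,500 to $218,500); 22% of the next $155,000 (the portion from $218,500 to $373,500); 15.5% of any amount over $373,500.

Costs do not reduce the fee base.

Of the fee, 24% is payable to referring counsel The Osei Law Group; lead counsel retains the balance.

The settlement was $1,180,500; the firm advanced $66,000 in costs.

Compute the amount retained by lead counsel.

$172,637.80

Fee base is the gross recovery, $1,180,500; costs are reimbursed separately.
First $139,500 at 34% = $47,430.00
Next $79,000 at 26% = $20,540.00
Next $155,000 at 22% = $34,100.00
Remaining $807,000 at 15.5% = $125,085.00
Fee: $47,430.00 + $20,540.00 + $34,100.00 + $125,085.00 = $227,155.00
Referral share: 24% of $227,155.00 = $54,517.20; lead counsel retains $227,155.00 − $54,517.20 = $172,637.80.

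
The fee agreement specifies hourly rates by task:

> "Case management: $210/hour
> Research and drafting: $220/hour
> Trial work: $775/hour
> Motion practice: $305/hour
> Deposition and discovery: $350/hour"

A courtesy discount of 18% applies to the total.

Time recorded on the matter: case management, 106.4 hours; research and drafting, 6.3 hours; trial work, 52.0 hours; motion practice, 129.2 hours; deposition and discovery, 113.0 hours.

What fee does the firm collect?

$117,248.52

Case management: 106.4 × $210 = $22,344.00
Research and drafting: 6.3 × $220 = $1,386.00
Trial work: 52.0 × $775 = $40,300.00
Motion practice: 129.2 × $305 = $39,406.00
Deposition and discovery: 113.0 × $350 = $39,550.00
Subtotal: $142,986.00
Less 18% discount: −$25,737.48
Total: $142,986.00 − $25,737.48 = $117,248.52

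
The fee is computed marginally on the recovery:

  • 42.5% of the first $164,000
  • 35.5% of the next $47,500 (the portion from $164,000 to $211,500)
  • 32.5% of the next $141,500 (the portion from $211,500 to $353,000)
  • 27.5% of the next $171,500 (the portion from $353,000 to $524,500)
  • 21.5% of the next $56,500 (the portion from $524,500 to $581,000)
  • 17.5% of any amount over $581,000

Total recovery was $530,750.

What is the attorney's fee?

First $164,000 at 42.5% = $69,700.00
Next $47,500 at 35.5% = $16,862.50
Next $141,500 at 32.5% = $45,987.50
Next $171,500 at 27.5% = $47,162.50
Remaining $6,250 at 21.5% = $1,343.75
Fee: $69,700.00 + $16,862.50 + $45,987.50 + $47,162.50 + $1,343.75 = $181,056.25

$181,056.25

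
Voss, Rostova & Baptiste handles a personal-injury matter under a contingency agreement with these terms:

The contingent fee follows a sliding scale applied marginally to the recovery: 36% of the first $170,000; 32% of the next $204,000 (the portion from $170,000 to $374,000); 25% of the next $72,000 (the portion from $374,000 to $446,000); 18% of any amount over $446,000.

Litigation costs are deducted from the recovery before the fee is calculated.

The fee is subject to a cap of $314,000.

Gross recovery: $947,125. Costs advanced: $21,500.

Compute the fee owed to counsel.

$230,812.50

Fee base (net of costs): $947,125 − $21,500 = $925,625
First $170,000 at 36% = $61,200.00
Next $204,000 at 32% = $65,280.00
Next $72,000 at 25% = $18,000.00
Remaining $479,625 at 18% = $86,332.50
Fee: $61,200.00 + $65,280.00 + $18,000.00 + $86,332.50 = $230,812.50
$230,812.50 is under the $314,000 cap.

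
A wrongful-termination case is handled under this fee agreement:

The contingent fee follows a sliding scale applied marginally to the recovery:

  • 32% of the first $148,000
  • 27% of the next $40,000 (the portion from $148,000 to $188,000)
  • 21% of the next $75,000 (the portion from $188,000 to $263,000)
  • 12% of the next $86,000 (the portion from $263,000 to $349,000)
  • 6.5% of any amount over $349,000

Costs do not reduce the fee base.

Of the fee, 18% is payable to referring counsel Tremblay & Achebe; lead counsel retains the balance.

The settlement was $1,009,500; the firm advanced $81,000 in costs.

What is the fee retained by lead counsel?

Fee base is the gross recovery, $1,009,500; costs are reimbursed separately.
First $148,000 at 32% = $47,360.00
Next $40,000 at 27% = $10,800.00
Next $75,000 at 21% = $15,750.00
Next $86,000 at 12% = $10,320.00
Remaining $660,500 at 6.5% = $42,932.50
Fee: $47,360.00 + $10,800.00 + $15,750.00 + $10,320.00 + $42,932.50 = $127,162.50
Referral share: 18% of $127,162.50 = $22,889.25; lead counsel retains $127,162.50 − $22,889.25 = $104,273.25.

$104,273.25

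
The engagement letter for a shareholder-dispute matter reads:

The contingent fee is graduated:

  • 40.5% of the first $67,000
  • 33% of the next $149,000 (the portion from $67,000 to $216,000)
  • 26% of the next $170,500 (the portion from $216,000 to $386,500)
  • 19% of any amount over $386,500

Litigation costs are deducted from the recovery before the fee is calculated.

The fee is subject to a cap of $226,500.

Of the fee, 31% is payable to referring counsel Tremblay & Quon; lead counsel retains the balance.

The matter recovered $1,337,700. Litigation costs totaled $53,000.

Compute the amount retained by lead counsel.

$156,285.00

Fee base (net of costs): $1,337,700 − $53,000 = $1,284,700
First $67,000 at 40.5% = $27,135.00
Next $149,000 at 33% = $49,170.00
Next $170,500 at 26% = $44,330.00
Remaining $898,200 at 19% = $170,658.00
Fee: $27,135.00 + $49,170.00 + $44,330.00 + $170,658.00 = $291,293.00
$291,293.00 exceeds the $226,500 cap, so the fee is capped at $226,500.00.
Referral share: 31% of $226,500.00 = $70,215.00; lead counsel retains $226,500.00 − $70,215.00 = $156,285.00.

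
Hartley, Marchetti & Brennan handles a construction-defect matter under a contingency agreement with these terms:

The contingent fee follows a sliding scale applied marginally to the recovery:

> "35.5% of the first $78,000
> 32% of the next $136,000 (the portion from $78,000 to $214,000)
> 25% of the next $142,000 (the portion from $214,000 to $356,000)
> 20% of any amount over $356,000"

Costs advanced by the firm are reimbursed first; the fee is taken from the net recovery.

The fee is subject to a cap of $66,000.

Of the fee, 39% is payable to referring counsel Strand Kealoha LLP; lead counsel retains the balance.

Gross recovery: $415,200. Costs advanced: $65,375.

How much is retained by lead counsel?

Fee base (net of costs): $415,200 − $65,375 = $349,825
First $78,000 at 35.5% = $27,690.00
Next $136,000 at 32% = $43,520.00
Remaining $135,825 at 25% = $33,956.25
Fee: $27,690.00 + $43,520.00 + $33,956.25 = $105,166.25
$105,166.25 exceeds the $66,000 cap, so the fee is capped at $66,000.00.
Referral share: 39% of $66,000.00 = $25,740.00; lead counsel retains $66,000.00 − $25,740.00 = $40,260.00.

$40,260.00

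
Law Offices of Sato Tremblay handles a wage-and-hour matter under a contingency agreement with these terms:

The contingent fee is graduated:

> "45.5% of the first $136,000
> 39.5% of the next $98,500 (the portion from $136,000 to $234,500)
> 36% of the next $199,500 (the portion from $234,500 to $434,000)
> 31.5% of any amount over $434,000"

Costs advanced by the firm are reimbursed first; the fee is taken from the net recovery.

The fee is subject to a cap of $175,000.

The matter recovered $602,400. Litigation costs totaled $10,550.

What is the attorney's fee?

$175,000.00

Fee base (net of costs): $602,400 − $10,550 = $591,850
First $136,000 at 45.5% = $61,880.00
Next $98,500 at 39.5% = $38,907.50
Next $199,500 at 36% = $71,820.00
Remaining $157,850 at 31.5% = $49,722.75
Fee: $61,880.00 + $38,907.50 + $71,820.00 + $49,722.75 = $222,330.25
$222,330.25 exceeds the $175,000 cap, so the fee is capped at $175,000.00.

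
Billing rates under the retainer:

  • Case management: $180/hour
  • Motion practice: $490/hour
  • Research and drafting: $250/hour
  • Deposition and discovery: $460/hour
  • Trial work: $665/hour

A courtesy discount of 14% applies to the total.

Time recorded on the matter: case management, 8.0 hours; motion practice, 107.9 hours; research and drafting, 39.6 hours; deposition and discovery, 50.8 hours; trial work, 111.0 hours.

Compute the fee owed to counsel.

Case management: 8.0 × $180 = $1,440.00
Motion practice: 107.9 × $490 = $52,871.00
Research and drafting: 39.6 × $250 = $9,900.00
Deposition and discovery: 50.8 × $460 = $23,368.00
Trial work: 111.0 × $665 = $73,815.00
Subtotal: $161,394.00
Less 14% discount: −$22,595.16
Total: $161,394.00 − $22,595.16 = $138,798.84

$138,798.84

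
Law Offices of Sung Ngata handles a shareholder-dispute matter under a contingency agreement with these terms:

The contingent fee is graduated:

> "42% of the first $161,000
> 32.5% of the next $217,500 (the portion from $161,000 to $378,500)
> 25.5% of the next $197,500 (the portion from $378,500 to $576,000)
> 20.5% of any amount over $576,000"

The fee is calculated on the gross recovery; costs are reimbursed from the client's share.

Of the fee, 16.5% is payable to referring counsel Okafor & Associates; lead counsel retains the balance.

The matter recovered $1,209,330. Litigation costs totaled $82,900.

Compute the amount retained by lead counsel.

$265,949.71

Fee base is the gross recovery, $1,209,330; costs are reimbursed separately.
First $161,000 at 42% = $67,620.00
Next $217,500 at 32.5% = $70,687.50
Next $197,500 at 25.5% = $50,362.50
Remaining $633,330 at 20.5% = $129,832.65
Fee: $67,620.00 + $70,687.50 + $50,362.50 + $129,832.65 = $318,502.65
Referral share: 16.5% of $318,502.65 = $52,552.94; lead counsel retains $318,502.65 − $52,552.94 = $265,949.71.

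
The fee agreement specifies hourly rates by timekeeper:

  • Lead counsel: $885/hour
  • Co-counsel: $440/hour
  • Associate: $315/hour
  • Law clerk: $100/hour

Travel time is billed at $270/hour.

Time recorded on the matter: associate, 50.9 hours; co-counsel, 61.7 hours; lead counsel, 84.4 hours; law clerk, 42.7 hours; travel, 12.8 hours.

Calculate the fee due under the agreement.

$125,601.50

Lead counsel: 84.4 × $885 = $74,694.00
Co-counsel: 61.7 × $440 = $27,148.00
Associate: 50.9 × $315 = $16,033.50
Law clerk: 42.7 × $100 = $4,270.00
Subtotal: $74,694.00 + $27,148.00 + $16,033.50 + $4,270.00 = $122,145.50
Travel: 12.8 × $270 = $3,456.00
Total: $122,145.50 + $3,456.00 = $125,601.50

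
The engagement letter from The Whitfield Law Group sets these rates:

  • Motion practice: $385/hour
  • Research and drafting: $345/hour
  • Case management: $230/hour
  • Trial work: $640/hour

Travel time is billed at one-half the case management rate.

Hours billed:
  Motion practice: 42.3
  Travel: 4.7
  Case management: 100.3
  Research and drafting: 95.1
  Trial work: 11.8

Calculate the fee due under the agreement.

Motion practice: 42.3 × $385 = $16,285.50
Research and drafting: 95.1 × $345 = $32,809.50
Case management: 100.3 × $230 = $23,069.00
Trial work: 11.8 × $640 = $7,552.00
Subtotal: $16,285.50 + $32,809.50 + $23,069.00 + $7,552.00 = $79,716.00
Travel: 4.7 × ($230 ÷ 2) = 4.7 × $115.00 = $540.50
Total: $79,716.00 + $540.50 = $80,256.50

$80,256.50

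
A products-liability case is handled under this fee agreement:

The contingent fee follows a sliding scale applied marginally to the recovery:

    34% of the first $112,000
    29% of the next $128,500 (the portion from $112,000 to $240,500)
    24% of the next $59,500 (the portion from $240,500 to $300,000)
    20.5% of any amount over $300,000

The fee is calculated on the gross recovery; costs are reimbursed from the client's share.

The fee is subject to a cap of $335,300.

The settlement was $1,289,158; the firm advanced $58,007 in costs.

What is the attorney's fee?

Fee base is the gross recovery, $1,289,158; costs are reimbursed separately.
First $112,000 at 34% = $38,080.00
Next $128,500 at 29% = $37,265.00
Next $59,500 at 24% = $14,280.00
Remaining $989,158 at 20.5% = $202,777.39
Fee: $38,080.00 + $37,265.00 + $14,280.00 + $202,777.39 = $292,402.39
$292,402.39 is under the $335,300 cap.

$292,402.39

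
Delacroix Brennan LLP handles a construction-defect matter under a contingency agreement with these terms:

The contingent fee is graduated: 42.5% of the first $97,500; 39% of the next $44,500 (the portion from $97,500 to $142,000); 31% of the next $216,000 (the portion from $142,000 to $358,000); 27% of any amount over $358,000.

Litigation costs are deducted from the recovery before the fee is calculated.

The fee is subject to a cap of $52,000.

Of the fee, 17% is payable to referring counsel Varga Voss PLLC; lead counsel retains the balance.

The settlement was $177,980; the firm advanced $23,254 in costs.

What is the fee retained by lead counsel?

$43,160.00

Fee base (net of costs): $177,980 − $23,254 = $154,726
First $97,500 at 42.5% = $41,437.50
Next $44,500 at 39% = $17,355.00
Remaining $12,726 at 31% = $3,945.06
Fee: $41,437.50 + $17,355.00 + $3,945.06 = $62,737.56
$62,737.56 exceeds the $52,000 cap, so the fee is capped at $52,000.00.
Referral share: 17% of $52,000.00 = $8,840.00; lead counsel retains $52,000.00 − $8,840.00 = $43,160.00.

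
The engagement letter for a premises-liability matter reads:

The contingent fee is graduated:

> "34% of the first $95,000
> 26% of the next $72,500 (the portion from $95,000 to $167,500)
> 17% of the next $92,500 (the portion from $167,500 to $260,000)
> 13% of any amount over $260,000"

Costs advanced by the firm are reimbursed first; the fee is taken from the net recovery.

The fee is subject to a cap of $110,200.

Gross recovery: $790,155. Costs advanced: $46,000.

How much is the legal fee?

$110,200.00

Fee base (net of costs): $790,155 − $46,000 = $744,155
First $95,000 at 34% = $32,300.00
Next $72,500 at 26% = $18,850.00
Next $92,500 at 17% = $15,725.00
Remaining $484,155 at 13% = $62,940.15
Fee: $32,300.00 + $18,850.00 + $15,725.00 + $62,940.15 = $129,815.15
$129,815.15 exceeds the $110,200 cap, so the fee is capped at $110,200.00.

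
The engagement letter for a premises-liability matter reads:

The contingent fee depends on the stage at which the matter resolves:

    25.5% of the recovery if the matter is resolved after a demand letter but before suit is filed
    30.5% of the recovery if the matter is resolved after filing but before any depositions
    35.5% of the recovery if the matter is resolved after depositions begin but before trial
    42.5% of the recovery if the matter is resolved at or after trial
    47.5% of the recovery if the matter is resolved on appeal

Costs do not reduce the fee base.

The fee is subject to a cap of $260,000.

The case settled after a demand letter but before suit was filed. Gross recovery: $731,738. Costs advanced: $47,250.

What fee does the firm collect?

$186,593.19

Fee base is the gross recovery, $731,738; costs are reimbursed separately.
The matter settled after a demand letter but before suit was filed, so the 25.5% rate applies.
$731,738 × 25.5% = $186,593.19
$186,593.19 is under the $260,000 cap.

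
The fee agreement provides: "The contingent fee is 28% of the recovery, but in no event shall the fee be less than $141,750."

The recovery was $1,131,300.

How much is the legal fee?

28% of $1,131,300 = $316,764.00
That exceeds the $141,750 minimum.

$316,764.00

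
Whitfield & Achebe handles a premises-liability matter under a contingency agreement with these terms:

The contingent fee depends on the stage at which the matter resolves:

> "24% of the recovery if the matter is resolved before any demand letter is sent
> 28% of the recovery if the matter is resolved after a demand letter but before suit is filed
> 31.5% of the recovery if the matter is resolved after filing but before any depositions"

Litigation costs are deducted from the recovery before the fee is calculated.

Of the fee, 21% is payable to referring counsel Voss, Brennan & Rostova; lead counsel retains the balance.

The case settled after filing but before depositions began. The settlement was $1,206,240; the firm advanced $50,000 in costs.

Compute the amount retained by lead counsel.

$287,730.32

Fee base (net of costs): $1,206,240 − $50,000 = $1,156,240
The matter settled after filing but before depositions began, so the 31.5% rate applies.
$1,156,240 × 31.5% = $364,215.60
Referral share: 21% of $364,215.60 = $76,485.28; lead counsel retains $364,215.60 − $76,485.28 = $287,730.32.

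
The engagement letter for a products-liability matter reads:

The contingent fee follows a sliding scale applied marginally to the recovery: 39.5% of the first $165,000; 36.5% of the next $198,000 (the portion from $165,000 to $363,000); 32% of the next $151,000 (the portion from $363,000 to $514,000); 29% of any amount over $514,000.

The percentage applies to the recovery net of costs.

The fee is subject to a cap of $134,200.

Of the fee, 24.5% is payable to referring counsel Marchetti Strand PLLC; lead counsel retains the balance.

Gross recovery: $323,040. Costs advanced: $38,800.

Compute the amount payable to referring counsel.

$26,630.91

Fee base (net of costs): $323,040 − $38,800 = $284,240
First $165,000 at 39.5% = $65,175.00
Remaining $119,240 at 36.5% = $43,522.60
Fee: $65,175.00 + $43,522.60 = $108,697.60
$108,697.60 is under the $134,200 cap.
Referral share: 24.5% of $108,697.60 = $26,630.91; lead counsel retains $108,697.60 − $26,630.91 = $82,066.69.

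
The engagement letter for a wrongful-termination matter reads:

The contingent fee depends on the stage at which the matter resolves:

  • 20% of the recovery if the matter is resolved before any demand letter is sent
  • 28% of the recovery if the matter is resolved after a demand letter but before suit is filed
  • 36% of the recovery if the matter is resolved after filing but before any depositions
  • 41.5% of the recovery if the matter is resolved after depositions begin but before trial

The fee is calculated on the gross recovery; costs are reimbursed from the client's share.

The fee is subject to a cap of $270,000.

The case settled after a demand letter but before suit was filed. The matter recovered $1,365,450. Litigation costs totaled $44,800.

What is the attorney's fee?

Fee base is the gross recovery, $1,365,450; costs are reimbursed separately.
The matter settled after a demand letter but before suit was filed, so the 28% rate applies.
$1,365,450 × 28% = $382,326.00
$382,326.00 exceeds the $270,000 cap, so the fee is capped at $270,000.00.

$270,000.00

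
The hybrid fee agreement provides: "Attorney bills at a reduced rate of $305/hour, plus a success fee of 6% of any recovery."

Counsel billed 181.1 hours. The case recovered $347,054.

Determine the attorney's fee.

Hourly: 181.1 × $305 = $55,235.50
Success fee: 6% of $347,054 = $20,823.24
Total: $55,235.50 + $20,823.24 = $76,058.74

$76,058.74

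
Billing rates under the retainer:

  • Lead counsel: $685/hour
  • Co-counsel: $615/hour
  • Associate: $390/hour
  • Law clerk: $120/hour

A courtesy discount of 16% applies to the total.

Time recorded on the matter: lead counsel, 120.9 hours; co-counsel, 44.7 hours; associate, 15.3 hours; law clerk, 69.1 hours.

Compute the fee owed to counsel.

$104,635.44

Lead counsel: 120.9 × $685 = $82,816.50
Co-counsel: 44.7 × $615 = $27,490.50
Associate: 15.3 × $390 = $5,967.00
Law clerk: 69.1 × $120 = $8,292.00
Subtotal: $124,566.00
Less 16% discount: −$19,930.56
Total: $124,566.00 − $19,930.56 = $104,635.44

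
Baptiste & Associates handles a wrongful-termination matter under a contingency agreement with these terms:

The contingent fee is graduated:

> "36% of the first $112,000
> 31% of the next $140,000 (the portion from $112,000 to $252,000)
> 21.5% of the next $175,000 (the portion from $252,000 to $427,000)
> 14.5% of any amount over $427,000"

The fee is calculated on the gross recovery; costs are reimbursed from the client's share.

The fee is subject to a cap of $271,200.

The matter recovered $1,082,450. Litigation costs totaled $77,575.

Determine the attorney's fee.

Fee base is the gross recovery, $1,082,450; costs are reimbursed separately.
First $112,000 at 36% = $40,320.00
Next $140,000 at 31% = $43,400.00
Next $175,000 at 21.5% = $37,625.00
Remaining $655,450 at 14.5% = $95,040.25
Fee: $40,320.00 + $43,400.00 + $37,625.00 + $95,040.25 = $216,385.25
$216,385.25 is under the $271,200 cap.

$216,385.25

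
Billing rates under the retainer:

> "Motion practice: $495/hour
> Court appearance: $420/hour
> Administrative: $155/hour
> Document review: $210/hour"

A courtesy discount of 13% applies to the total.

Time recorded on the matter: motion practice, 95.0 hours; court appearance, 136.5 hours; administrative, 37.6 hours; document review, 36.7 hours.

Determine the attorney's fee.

Motion practice: 95.0 × $495 = $47,025.00
Court appearance: 136.5 × $420 = $57,330.00
Administrative: 37.6 × $155 = $5,828.00
Document review: 36.7 × $210 = $7,707.00
Subtotal: $117,890.00
Less 13% discount: −$15,325.70
Total: $117,890.00 − $15,325.70 = $102,564.30

$102,564.30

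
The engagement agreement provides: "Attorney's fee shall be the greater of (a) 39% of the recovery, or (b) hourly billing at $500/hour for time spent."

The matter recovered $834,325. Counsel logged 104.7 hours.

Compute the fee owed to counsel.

$325,386.75

(a) 39% of $834,325 = $325,386.75
(b) 104.7 × $500 = $52,350.00
The greater is (a): $325,386.75.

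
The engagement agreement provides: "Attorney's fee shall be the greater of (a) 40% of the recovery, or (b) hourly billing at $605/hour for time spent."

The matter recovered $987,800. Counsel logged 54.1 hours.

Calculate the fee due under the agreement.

(a) 40% of $987,800 = $395,120.00
(b) 54.1 × $605 = $32,730.50
The greater is (a): $395,120.00.

$395,120.00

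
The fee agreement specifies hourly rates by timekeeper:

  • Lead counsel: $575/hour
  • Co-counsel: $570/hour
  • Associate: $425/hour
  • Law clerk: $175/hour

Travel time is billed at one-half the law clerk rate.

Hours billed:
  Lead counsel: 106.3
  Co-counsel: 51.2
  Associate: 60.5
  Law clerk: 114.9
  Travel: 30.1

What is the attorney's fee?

$138,760.25

Lead counsel: 106.3 × $575 = $61,122.50
Co-counsel: 51.2 × $570 = $29,184.00
Associate: 60.5 × $425 = $25,712.50
Law clerk: 114.9 × $175 = $20,107.50
Subtotal: $61,122.50 + $29,184.00 + $25,712.50 + $20,107.50 = $136,126.50
Travel: 30.1 × ($175 ÷ 2) = 30.1 × $87.50 = $2,633.75
Total: $136,126.50 + $2,633.75 = $138,760.25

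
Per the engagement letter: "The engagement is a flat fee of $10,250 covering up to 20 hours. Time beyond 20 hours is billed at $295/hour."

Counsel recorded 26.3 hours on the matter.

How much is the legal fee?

$12,108.50

Flat fee: $10,250.00
Excess hours: 26.3 − 20 = 6.3
Overrun: 6.3 × $295 = $1,858.50
Total: $10,250.00 + $1,858.50 = $12,108.50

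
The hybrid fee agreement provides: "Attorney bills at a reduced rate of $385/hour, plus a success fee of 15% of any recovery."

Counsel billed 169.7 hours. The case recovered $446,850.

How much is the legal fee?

Hourly: 169.7 × $385 = $65,334.50
Success fee: 15% of $446,850 = $67,027.50
Total: $65,334.50 + $67,027.50 = $132,362.00

$132,362.00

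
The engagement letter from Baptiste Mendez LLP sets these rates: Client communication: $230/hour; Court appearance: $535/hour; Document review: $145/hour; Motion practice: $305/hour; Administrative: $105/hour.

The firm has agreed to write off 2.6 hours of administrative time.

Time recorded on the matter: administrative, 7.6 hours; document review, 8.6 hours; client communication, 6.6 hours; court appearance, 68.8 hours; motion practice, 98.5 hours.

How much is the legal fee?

Client communication: 6.6 × $230 = $1,518.00
Court appearance: 68.8 × $535 = $36,808.00
Document review: 8.6 × $145 = $1,247.00
Motion practice: 98.5 × $305 = $30,042.50
Administrative: 7.6 × $105 = $798.00
Subtotal: $70,413.50
Write-off: 2.6 × $105 = $273.00
Total: $70,413.50 − $273.00 = $70,140.50

$70,140.50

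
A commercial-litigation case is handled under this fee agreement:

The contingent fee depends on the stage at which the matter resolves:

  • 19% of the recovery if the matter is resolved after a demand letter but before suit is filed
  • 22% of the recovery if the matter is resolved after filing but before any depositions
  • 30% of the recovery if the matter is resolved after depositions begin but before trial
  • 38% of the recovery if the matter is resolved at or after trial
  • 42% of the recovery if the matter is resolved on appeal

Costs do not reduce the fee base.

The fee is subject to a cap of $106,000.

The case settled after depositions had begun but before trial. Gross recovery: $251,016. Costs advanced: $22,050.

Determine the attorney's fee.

Fee base is the gross recovery, $251,016; costs are reimbursed separately.
The matter settled after depositions had begun but before trial, so the 30% rate applies.
$251,016 × 30% = $75,304.80
$75,304.80 is under the $106,000 cap.

$75,304.80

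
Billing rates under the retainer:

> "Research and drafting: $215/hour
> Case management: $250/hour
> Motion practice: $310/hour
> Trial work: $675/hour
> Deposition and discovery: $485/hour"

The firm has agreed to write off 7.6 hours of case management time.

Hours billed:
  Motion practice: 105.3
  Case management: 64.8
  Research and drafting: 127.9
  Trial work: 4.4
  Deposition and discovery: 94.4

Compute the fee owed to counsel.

$123,195.50

Research and drafting: 127.9 × $215 = $27,498.50
Case management: 64.8 × $250 = $16,200.00
Motion practice: 105.3 × $310 = $32,643.00
Trial work: 4.4 × $675 = $2,970.00
Deposition and discovery: 94.4 × $485 = $45,784.00
Subtotal: $125,095.50
Write-off: 7.6 × $250 = $1,900.00
Total: $125,095.50 − $1,900.00 = $123,195.50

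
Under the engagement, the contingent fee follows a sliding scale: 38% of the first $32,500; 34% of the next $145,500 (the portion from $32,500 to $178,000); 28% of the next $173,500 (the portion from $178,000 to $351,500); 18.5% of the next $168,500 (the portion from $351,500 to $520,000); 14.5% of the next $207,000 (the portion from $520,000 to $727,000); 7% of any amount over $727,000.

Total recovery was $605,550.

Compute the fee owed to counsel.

$153,977.25

First $32,500 at 38% = $12,350.00
Next $145,500 at 34% = $49,470.00
Next $173,500 at 28% = $48,580.00
Next $168,500 at 18.5% = $31,172.50
Remaining $85,550 at 14.5% = $12,404.75
Fee: $12,350.00 + $49,470.00 + $48,580.00 + $31,172.50 + $12,404.75 = $153,977.25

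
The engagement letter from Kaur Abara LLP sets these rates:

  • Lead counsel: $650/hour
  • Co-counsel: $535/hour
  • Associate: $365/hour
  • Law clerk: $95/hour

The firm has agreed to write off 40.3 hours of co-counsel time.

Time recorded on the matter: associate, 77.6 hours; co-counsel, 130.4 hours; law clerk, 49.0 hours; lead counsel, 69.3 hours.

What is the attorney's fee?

Lead counsel: 69.3 × $650 = $45,045.00
Co-counsel: 130.4 × $535 = $69,764.00
Associate: 77.6 × $365 = $28,324.00
Law clerk: 49.0 × $95 = $4,655.00
Subtotal: $147,788.00
Write-off: 40.3 × $535 = $21,560.50
Total: $147,788.00 − $21,560.50 = $126,227.50

$126,227.50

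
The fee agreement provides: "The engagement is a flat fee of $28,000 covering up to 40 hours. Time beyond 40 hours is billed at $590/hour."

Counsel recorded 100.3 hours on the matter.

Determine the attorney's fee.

Flat fee: $28,000.00
Excess hours: 100.3 − 40 = 60.3
Overrun: 60.3 × $590 = $35,577.00
Total: $28,000.00 + $35,577.00 = $63,577.00

$63,577.00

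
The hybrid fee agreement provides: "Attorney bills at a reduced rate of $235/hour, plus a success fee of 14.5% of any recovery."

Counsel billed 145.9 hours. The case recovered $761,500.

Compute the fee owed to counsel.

Hourly: 145.9 × $235 = $34,286.50
Success fee: 14.5% of $761,500 = $110,417.50
Total: $34,286.50 + $110,417.50 = $144,704.00

$144,704.00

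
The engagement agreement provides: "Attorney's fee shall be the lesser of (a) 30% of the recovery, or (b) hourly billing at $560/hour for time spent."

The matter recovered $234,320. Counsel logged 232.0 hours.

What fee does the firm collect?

$70,296.00

(a) 30% of $234,320 = $70,296.00
(b) 232.0 × $560 = $129,920.00
The lesser is (a): $70,296.00.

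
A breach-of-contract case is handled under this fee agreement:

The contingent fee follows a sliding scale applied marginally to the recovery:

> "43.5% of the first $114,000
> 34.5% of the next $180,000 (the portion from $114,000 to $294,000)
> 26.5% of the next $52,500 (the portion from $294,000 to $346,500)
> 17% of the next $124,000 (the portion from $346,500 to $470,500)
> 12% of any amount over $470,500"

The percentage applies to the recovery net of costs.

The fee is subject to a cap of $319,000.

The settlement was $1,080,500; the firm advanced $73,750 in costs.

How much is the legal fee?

Fee base (net of costs): $1,080,500 − $73,750 = $1,006,750
First $114,000 at 43.5% = $49,590.00
Next $180,000 at 34.5% = $62,100.00
Next $52,500 at 26.5% = $13,912.50
Next $124,000 at 17% = $21,080.00
Remaining $536,250 at 12% = $64,350.00
Fee: $49,590.00 + $62,100.00 + $13,912.50 + $21,080.00 + $64,350.00 = $211,032.50
$211,032.50 is under the $319,000 cap.

$211,032.50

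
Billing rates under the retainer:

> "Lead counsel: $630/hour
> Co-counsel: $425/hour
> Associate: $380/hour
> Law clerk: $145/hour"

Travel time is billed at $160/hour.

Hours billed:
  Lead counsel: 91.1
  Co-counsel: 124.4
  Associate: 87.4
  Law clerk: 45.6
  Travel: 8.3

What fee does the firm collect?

Lead counsel: 91.1 × $630 = $57,393.00
Co-counsel: 124.4 × $425 = $52,870.00
Associate: 87.4 × $380 = $33,212.00
Law clerk: 45.6 × $145 = $6,612.00
Subtotal: $57,393.00 + $52,870.00 + $33,212.00 + $6,612.00 = $150,087.00
Travel: 8.3 × $160 = $1,328.00
Total: $150,087.00 + $1,328.00 = $151,415.00

$151,415.00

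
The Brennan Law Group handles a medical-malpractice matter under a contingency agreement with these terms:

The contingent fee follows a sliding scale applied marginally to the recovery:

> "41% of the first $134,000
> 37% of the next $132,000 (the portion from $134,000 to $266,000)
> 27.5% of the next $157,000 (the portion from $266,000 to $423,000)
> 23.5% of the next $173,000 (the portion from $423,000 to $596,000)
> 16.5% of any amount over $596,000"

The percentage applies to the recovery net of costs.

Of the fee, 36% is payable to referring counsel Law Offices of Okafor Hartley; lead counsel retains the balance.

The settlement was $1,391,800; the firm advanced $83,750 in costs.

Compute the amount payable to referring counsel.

Fee base (net of costs): $1,391,800 − $83,750 = $1,308,050
First $134,000 at 41% = $54,940.00
Next $132,000 at 37% = $48,840.00
Next $157,000 at 27.5% = $43,175.00
Next $173,000 at 23.5% = $40,655.00
Remaining $712,050 at 16.5% = $117,488.25
Fee: $54,940.00 + $48,840.00 + $43,175.00 + $40,655.00 + $117,488.25 = $305,098.25
Referral share: 36% of $305,098.25 = $109,835.37; lead counsel retains $305,098.25 − $109,835.37 = $195,262.88.

$109,835.37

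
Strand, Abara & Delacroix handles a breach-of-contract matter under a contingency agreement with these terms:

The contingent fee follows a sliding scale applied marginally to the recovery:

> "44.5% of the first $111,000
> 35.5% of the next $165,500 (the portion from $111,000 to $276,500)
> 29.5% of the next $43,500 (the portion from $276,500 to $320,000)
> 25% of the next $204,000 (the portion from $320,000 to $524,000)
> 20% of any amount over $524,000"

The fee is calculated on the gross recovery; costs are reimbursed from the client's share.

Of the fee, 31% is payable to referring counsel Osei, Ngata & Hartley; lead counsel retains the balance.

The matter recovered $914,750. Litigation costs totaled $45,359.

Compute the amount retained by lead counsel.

$172,589.70

Fee base is the gross recovery, $914,750; costs are reimbursed separately.
First $111,000 at 44.5% = $49,395.00
Next $165,500 at 35.5% = $58,752.50
Next $43,500 at 29.5% = $12,832.50
Next $204,000 at 25% = $51,000.00
Remaining $390,750 at 20% = $78,150.00
Fee: $49,395.00 + $58,752.50 + $12,832.50 + $51,000.00 + $78,150.00 = $250,130.00
Referral share: 31% of $250,130.00 = $77,540.30; lead counsel retains $250,130.00 − $77,540.30 = $172,589.70.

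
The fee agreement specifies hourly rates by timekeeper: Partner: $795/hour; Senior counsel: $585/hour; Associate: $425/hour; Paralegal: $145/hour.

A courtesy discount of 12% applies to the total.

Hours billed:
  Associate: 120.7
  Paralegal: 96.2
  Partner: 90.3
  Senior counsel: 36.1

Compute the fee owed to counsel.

Partner: 90.3 × $795 = $71,788.50
Senior counsel: 36.1 × $585 = $21,118.50
Associate: 120.7 × $425 = $51,297.50
Paralegal: 96.2 × $145 = $13,949.00
Subtotal: $158,153.50
Less 12% discount: −$18,978.42
Total: $158,153.50 − $18,978.42 = $139,175.08

$139,175.08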